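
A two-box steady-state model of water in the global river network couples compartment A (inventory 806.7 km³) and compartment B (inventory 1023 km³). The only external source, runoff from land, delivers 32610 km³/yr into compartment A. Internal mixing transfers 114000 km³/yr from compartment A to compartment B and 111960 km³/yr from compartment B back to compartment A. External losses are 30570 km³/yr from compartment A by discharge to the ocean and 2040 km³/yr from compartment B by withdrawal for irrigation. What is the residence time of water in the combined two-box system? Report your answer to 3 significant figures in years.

0.0561 yr

Residence time in the combined system uses the total inventory and the total *external* removal — internal exchanges between the two boxes cancel.
M_total = 806.7 + 1023 = 1829.7 km³.
ΣF_external_out = 30570 + 2040 = 32610 km³/yr.
τ = M_total / ΣF_ext = 1829.7 / 32610 = 0.05611 yr.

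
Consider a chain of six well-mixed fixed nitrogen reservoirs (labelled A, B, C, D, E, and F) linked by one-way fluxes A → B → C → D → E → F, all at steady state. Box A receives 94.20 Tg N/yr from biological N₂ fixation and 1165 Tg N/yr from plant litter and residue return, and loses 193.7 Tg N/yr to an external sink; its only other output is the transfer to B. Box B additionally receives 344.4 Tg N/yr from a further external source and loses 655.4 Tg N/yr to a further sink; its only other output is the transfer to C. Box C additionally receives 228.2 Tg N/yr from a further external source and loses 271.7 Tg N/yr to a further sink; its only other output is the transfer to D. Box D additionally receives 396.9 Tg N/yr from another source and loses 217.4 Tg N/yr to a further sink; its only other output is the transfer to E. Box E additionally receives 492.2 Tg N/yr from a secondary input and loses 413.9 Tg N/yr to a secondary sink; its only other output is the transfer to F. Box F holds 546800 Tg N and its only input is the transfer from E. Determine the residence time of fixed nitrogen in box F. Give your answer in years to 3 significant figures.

564 yr

Box A: F(A→B) = (94.20 + 1165) − 193.7 = 1065.5 Tg N/yr.
Box B: F(B→C) = (1065.5 + 344.4) − 655.4 = 754.50 Tg N/yr.
Box C: F(C→D) = (754.50 + 228.2) − 271.7 = 711.00 Tg N/yr.
Box D: F(D→E) = (711.00 + 396.9) − 217.4 = 890.50 Tg N/yr.
Box E: F(E→F) = (890.50 + 492.2) − 413.9 = 968.80 Tg N/yr.
Box F throughput = its input = 968.80 Tg N/yr; τ = 546800 / 968.80 = 564.4 yr.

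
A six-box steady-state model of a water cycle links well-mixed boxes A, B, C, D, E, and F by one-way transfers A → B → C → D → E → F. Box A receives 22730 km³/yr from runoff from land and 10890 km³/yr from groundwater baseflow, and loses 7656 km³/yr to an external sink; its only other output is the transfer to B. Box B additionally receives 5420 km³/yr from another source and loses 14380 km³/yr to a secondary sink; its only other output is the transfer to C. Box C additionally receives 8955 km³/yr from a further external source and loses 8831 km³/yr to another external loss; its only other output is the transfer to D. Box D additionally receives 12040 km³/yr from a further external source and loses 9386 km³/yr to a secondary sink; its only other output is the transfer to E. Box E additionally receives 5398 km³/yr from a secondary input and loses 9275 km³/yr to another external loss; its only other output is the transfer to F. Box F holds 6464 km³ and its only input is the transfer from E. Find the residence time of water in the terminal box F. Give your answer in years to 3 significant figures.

0.406 yr

Box A: F(A→B) = (22730 + 10890) − 7656 = 25964 km³/yr.
Box B: F(B→C) = (25964 + 5420) − 14380 = 17004 km³/yr.
Box C: F(C→D) = (17004 + 8955) − 8831 = 17128 km³/yr.
Box D: F(D→E) = (17128 + 12040) − 9386 = 19782 km³/yr.
Box E: F(E→F) = (19782 + 5398) − 9275 = 15905 km³/yr.
Box F throughput = its input = 15905 km³/yr; τ = 6464 / 15905 = 0.4064 yr.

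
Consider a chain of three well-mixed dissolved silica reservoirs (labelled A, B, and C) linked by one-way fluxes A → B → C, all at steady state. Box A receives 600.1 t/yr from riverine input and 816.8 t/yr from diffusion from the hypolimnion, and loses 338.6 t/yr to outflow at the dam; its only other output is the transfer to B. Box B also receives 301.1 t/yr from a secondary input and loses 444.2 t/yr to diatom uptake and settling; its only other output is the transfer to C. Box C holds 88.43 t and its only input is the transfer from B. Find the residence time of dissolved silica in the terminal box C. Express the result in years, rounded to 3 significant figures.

0.0946 yr

Box A: F(A→B) = (600.1 + 816.8) − 338.6 = 1078.3 t/yr.
Box B: F(B→C) = (1078.3 + 301.1) − 444.2 = 935.20 t/yr.
Box C throughput = its input = 935.20 t/yr; τ = 88.43 / 935.20 = 0.09456 yr.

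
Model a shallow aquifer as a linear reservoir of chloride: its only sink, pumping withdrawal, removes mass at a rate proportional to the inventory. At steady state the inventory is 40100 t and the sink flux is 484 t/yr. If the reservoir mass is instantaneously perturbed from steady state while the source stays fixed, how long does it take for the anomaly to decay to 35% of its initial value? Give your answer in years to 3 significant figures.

For a linear reservoir the anomaly decays as exp(−t/τ) with τ = M/F = 40100/484 = 82.85 yr.
exp(−t/τ) = 0.35 ⇒ t = −τ ln(0.35) = 82.85 × 1.050 = 86.98 yr.

87.0 yr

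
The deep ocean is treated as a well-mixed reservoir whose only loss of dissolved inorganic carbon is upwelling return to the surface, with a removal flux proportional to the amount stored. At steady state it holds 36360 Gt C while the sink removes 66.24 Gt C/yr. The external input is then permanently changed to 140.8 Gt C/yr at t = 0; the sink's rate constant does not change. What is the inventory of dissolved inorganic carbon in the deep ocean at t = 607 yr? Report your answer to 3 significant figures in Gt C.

Residence time τ = M₀/F₀ = 548.9 yr. The eventual steady state is M_∞ = M₀·(F₁/F₀) = 36360 × 140.8/66.24 = 77287 Gt C.
The anomaly ΔM(t) = M(t) − M_∞ decays as ΔM₀·e^(−t/τ) with ΔM₀ = 36360 − 77287 = −40930 Gt C.
At t = 607 yr, e^(−t/τ) = e^(−1.106) = 0.3309, so ΔM = −13540 Gt C and M = 77287 − 13540 = 63743 Gt C.

63700 Gt C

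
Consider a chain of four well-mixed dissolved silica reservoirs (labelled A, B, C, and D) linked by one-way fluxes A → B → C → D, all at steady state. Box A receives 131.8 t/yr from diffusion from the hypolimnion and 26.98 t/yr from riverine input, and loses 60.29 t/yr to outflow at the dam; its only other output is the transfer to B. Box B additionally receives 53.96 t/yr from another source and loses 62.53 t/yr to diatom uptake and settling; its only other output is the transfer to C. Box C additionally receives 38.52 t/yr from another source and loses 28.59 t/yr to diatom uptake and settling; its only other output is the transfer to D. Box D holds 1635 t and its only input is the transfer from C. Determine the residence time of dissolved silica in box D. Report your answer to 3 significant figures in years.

Box A: F(A→B) = (131.8 + 26.98) − 60.29 = 98.490 t/yr.
Box B: F(B→C) = (98.490 + 53.96) − 62.53 = 89.920 t/yr.
Box C: F(C→D) = (89.920 + 38.52) − 28.59 = 99.850 t/yr.
Box D throughput = its input = 99.850 t/yr; τ = 1635 / 99.850 = 16.37 yr.

16.4 yr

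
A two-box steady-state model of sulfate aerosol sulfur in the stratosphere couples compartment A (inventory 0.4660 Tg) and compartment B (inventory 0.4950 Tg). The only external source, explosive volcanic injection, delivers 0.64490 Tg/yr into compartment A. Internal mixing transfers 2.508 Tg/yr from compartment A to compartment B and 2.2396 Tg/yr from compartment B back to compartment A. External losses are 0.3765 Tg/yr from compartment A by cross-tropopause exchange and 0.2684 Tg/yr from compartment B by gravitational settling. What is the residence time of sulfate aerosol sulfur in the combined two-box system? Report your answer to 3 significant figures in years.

Residence time in the combined system uses the total inventory and the total *external* removal — internal exchanges between the two boxes cancel.
M_total = 0.4660 + 0.4950 = 0.96100 Tg.
ΣF_external_out = 0.3765 + 0.2684 = 0.64490 Tg/yr.
τ = M_total / ΣF_ext = 0.96100 / 0.64490 = 1.490 yr.

1.49 yr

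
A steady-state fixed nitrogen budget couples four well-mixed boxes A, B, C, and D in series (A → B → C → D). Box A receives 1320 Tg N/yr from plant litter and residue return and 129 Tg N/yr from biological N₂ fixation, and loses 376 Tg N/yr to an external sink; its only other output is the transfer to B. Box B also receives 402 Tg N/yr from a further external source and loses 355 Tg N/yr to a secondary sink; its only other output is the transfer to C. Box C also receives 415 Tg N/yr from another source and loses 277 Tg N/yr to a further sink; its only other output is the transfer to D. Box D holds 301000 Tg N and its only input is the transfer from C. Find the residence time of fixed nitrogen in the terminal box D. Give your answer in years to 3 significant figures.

Box A: F(A→B) = (1320 + 129) − 376 = 1073.0 Tg N/yr.
Box B: F(B→C) = (1073.0 + 402) − 355 = 1120.0 Tg N/yr.
Box C: F(C→D) = (1120.0 + 415) − 277 = 1258.0 Tg N/yr.
Box D throughput = its input = 1258.0 Tg N/yr; τ = 301000 / 1258.0 = 239.3 yr.

239 yr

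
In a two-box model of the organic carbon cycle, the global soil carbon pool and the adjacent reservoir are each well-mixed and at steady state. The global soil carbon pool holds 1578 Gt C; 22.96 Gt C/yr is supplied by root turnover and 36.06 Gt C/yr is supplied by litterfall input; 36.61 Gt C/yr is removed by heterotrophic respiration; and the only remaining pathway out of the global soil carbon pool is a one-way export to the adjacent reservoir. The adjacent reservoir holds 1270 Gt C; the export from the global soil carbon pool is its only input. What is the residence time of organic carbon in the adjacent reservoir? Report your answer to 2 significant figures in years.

57 yr

Balance the global soil carbon pool: ΣF_in = 22.96 + 36.06 = 59.020 Gt C/yr.
Export to the adjacent reservoir = ΣF_in − (36.61) = 22.410 Gt C/yr.
At steady state the output of the adjacent reservoir equals its input, 22.410 Gt C/yr.
τ = M / F = 1270 / 22.410 = 56.67 yr.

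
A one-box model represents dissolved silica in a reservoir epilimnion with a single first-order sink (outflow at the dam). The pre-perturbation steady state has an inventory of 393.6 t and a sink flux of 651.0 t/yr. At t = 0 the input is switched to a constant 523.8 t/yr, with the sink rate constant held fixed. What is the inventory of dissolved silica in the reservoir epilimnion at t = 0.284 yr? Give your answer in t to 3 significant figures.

τ = M₀/F₀ = 393.6/651.0 = 0.6046 yr; rate constant k = 1/τ.
New steady state M_∞ = F₁/k = F₁·τ = 523.8 × 0.6046 = 316.69 t.
M(t) = M_∞ + (M₀ − M_∞)·e^(−t/τ); t/τ = 0.284/0.6046 = 0.4697, so e^(−t/τ) = 0.6252.
M(t) = 316.69 + 76.91 × 0.6252 = 364.77 t.

365 t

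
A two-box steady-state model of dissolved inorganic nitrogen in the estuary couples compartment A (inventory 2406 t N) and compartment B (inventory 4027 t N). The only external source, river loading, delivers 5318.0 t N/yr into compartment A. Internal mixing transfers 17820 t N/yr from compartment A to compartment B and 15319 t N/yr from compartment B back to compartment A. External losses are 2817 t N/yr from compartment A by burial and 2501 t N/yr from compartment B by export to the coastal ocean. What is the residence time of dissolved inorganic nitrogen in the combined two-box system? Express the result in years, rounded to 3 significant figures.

Treat the two boxes together as one reservoir: the mixing fluxes between them are internal recycling, so τ = ΣM / Σ(external losses).
M_total = 2406 + 4027 = 6433.0 t N.
ΣF_external_out = 2817 + 2501 = 5318.0 t N/yr.
τ = M_total / ΣF_ext = 6433.0 / 5318.0 = 1.210 yr.

1.21 yr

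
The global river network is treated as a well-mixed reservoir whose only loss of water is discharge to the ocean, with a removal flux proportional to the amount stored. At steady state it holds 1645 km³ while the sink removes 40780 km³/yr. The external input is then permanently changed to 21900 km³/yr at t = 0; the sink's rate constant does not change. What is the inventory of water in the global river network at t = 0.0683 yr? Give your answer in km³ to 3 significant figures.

1020 km³

Residence time τ = M₀/F₀ = 0.04034 yr. The eventual steady state is M_∞ = M₀·(F₁/F₀) = 1645 × 21900/40780 = 883.41 km³.
The anomaly ΔM(t) = M(t) − M_∞ decays as ΔM₀·e^(−t/τ) with ΔM₀ = 1645 − 883.41 = 761.6 km³.
At t = 0.0683 yr, e^(−t/τ) = e^(−1.693) = 0.1839, so ΔM = 140.1 km³ and M = 883.41 + 140.1 = 1023.5 km³.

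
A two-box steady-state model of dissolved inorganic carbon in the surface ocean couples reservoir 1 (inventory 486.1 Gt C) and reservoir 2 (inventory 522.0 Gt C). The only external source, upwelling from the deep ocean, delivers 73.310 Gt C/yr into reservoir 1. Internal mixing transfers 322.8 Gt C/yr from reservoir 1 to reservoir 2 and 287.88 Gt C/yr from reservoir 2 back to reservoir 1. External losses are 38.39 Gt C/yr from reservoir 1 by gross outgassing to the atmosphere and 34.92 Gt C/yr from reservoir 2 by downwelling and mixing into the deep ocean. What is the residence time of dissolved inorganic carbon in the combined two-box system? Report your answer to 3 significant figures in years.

13.8 yr

Residence time in the combined system uses the total inventory and the total *external* removal — internal exchanges between the two boxes cancel.
M_total = 486.1 + 522.0 = 1008.1 Gt C.
ΣF_external_out = 38.39 + 34.92 = 73.310 Gt C/yr.
τ = M_total / ΣF_ext = 1008.1 / 73.310 = 13.75 yr.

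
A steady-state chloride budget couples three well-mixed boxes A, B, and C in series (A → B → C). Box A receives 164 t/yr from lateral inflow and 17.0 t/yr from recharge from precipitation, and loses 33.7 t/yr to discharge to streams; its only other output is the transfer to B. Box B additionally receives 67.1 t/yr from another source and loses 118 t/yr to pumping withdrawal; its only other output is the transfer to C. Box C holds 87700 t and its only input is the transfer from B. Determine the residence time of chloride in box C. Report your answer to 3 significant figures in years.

910 yr

Box A: F(A→B) = (164 + 17.0) − 33.7 = 147.30 t/yr.
Box B: F(B→C) = (147.30 + 67.1) − 118 = 96.400 t/yr.
Box C throughput = its input = 96.400 t/yr; τ = 87700 / 96.400 = 909.8 yr.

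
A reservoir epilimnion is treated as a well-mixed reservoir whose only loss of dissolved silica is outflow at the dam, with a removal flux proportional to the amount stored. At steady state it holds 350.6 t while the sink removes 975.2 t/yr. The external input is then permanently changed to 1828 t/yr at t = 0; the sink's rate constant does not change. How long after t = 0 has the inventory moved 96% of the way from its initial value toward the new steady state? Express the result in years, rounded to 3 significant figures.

1.16 yr

τ = M₀/F₀ = 350.6/975.2 = 0.3595 yr.
The remaining gap fraction is e^(−t/τ); 96% covered ⇒ e^(−t/τ) = 0.0400.
t = −τ ln(0.0400) = 0.3595 × 3.219 = 1.157 yr.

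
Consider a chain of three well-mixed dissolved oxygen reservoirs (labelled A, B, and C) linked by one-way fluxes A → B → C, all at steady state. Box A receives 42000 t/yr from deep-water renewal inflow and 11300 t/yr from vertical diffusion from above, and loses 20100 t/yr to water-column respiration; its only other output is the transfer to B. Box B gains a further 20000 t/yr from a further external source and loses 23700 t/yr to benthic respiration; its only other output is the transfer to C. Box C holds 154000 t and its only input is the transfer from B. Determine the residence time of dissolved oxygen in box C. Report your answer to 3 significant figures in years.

Box A: F(A→B) = (42000 + 11300) − 20100 = 33200 t/yr.
Box B: F(B→C) = (33200 + 20000) − 23700 = 29500 t/yr.
Box C throughput = its input = 29500 t/yr; τ = 154000 / 29500 = 5.220 yr.

5.22 yr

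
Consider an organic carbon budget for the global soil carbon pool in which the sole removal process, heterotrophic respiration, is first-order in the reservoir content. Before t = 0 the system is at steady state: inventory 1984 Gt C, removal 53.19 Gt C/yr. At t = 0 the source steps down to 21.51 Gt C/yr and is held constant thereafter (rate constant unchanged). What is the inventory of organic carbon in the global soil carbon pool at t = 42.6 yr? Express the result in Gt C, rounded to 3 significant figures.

1180 Gt C

The sink rate constant is k = F₀/M₀ = 53.19/1984 = 0.02681 yr⁻¹.
Solving dM/dt = F₁ − kM with M(0) = M₀ gives M(t) = F₁/k + (M₀ − F₁/k)·e^(−kt).
F₁/k = 21.51/0.02681 = 802.33 Gt C; kt = 0.02681 × 42.6 = 1.142, e^(−kt) = 0.3192.
M(42.6) = 802.33 + (1984 − 802.33) × 0.3192 = 802.33 + 377.1 = 1179.5 Gt C.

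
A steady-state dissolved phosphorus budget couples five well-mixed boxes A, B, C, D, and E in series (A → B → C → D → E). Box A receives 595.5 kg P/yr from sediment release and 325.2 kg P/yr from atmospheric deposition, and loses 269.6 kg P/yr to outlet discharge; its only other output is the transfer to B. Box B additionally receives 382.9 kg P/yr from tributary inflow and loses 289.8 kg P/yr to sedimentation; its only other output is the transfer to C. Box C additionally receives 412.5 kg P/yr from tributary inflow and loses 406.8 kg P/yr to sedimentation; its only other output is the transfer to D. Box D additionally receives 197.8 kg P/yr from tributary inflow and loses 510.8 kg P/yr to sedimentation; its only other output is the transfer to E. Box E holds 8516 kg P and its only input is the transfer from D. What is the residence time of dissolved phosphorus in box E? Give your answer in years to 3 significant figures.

19.5 yr

Box A: F(A→B) = (595.5 + 325.2) − 269.6 = 651.10 kg P/yr.
Box B: F(B→C) = (651.10 + 382.9) − 289.8 = 744.20 kg P/yr.
Box C: F(C→D) = (744.20 + 412.5) − 406.8 = 749.90 kg P/yr.
Box D: F(D→E) = (749.90 + 197.8) − 510.8 = 436.90 kg P/yr.
Box E throughput = its input = 436.90 kg P/yr; τ = 8516 / 436.90 = 19.49 yr.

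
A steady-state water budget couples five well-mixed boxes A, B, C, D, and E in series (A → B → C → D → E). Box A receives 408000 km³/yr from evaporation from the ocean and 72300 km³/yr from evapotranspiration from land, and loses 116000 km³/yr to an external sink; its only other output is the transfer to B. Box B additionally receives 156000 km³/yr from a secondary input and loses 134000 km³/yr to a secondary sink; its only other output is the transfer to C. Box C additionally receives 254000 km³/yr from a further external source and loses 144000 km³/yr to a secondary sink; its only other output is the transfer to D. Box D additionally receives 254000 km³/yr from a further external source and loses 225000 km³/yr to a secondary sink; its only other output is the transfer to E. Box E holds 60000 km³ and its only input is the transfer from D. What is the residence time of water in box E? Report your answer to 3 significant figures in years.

0.114 yr

Box A: F(A→B) = (408000 + 72300) − 116000 = 364300 km³/yr.
Box B: F(B→C) = (364300 + 156000) − 134000 = 386300 km³/yr.
Box C: F(C→D) = (386300 + 254000) − 144000 = 496300 km³/yr.
Box D: F(D→E) = (496300 + 254000) − 225000 = 525300 km³/yr.
Box E throughput = its input = 525300 km³/yr; τ = 60000 / 525300 = 0.1142 yr.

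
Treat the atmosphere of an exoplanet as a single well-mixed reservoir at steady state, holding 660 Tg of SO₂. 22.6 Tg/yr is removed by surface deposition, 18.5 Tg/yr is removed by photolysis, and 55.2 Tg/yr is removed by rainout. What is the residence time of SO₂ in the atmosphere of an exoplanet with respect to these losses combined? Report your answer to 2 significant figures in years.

6.9 yr

Total removal = 22.60 + 18.50 + 55.20 = 96.300 Tg/yr.
τ = M / ΣF_out = 660 / 96.300 = 6.854 yr.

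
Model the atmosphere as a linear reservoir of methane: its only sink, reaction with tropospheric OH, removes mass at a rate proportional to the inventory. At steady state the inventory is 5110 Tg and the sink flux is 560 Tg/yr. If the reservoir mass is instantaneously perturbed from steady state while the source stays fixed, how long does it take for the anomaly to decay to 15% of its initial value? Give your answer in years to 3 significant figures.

17.3 yr

For a linear reservoir the anomaly decays as exp(−t/τ) with τ = M/F = 5110/560 = 9.125 yr.
exp(−t/τ) = 0.15 ⇒ t = −τ ln(0.15) = 9.125 × 1.897 = 17.31 yr.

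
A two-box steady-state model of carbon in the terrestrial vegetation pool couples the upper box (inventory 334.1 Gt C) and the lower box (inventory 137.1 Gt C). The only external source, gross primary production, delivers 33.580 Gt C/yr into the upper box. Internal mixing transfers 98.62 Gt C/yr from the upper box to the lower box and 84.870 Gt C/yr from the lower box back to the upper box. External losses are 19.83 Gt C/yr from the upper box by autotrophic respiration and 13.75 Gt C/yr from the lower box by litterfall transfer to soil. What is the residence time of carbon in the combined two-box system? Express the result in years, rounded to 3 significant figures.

14.0 yr

Treat the two boxes together as one reservoir: the mixing fluxes between them are internal recycling, so τ = ΣM / Σ(external losses).
M_total = 334.1 + 137.1 = 471.20 Gt C.
ΣF_external_out = 19.83 + 13.75 = 33.580 Gt C/yr.
τ = M_total / ΣF_ext = 471.20 / 33.580 = 14.03 yr.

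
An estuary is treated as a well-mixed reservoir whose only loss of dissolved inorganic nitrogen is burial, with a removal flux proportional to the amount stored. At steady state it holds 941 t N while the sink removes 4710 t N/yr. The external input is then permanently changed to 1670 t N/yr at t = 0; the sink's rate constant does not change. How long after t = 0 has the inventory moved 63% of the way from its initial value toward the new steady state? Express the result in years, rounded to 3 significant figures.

0.199 yr

τ = M₀/F₀ = 941/4710 = 0.1998 yr.
The remaining gap fraction is e^(−t/τ); 63% covered ⇒ e^(−t/τ) = 0.370.
t = −τ ln(0.370) = 0.1998 × 0.9943 = 0.1986 yr.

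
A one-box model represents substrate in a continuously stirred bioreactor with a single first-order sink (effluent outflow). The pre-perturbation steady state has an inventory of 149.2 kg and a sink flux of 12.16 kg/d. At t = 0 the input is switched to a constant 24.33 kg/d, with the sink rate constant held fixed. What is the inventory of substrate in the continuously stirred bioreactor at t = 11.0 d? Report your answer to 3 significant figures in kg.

The sink rate constant is k = F₀/M₀ = 12.16/149.2 = 0.08150 d⁻¹.
Solving dM/dt = F₁ − kM with M(0) = M₀ gives M(t) = F₁/k + (M₀ − F₁/k)·e^(−kt).
F₁/k = 24.33/0.08150 = 298.52 kg; kt = 0.08150 × 11.0 = 0.8965, e^(−kt) = 0.4080.
M(11.0) = 298.52 + (149.2 − 298.52) × 0.4080 = 298.52 − 60.92 = 237.60 kg.

238 kg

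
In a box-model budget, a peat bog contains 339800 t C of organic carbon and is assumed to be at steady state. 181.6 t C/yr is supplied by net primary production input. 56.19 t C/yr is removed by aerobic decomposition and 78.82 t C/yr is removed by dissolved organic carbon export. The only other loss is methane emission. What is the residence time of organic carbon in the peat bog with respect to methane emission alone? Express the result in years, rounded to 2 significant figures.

7300 yr

At steady state ΣF_in = ΣF_out.
ΣF_in = 181.60 t C/yr.
Methane emission flux = ΣF_in − (56.19 + 78.82) = 181.60 − 135.0 = 46.59 t C/yr.
τ = M / F = 339800 / 46.59 = 7293 yr.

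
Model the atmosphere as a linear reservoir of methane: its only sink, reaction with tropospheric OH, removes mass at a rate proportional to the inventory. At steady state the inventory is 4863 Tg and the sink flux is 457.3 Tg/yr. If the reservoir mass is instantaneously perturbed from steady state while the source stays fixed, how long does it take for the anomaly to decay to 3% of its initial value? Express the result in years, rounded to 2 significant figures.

37 yr

For a linear reservoir the anomaly decays as exp(−t/τ) with τ = M/F = 4863/457.3 = 10.63 yr.
exp(−t/τ) = 0.03 ⇒ t = −τ ln(0.03) = 10.63 × 3.507 = 37.29 yr.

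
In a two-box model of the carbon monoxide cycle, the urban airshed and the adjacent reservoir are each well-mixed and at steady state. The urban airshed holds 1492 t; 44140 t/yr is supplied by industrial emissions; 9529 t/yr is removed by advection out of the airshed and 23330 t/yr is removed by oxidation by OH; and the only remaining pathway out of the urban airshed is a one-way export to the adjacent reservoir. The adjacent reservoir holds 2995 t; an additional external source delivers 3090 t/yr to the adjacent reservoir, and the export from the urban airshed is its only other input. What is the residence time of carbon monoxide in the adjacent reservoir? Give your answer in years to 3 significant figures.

0.208 yr

Balance the urban airshed: ΣF_in = 44140 t/yr.
Export to the adjacent reservoir = ΣF_in − (9529 + 23330) = 11281 t/yr.
Total input to the adjacent reservoir = 11281 + 3090 = 14371 t/yr; at steady state this equals its total output.
τ = M / F = 2995 / 14371 = 0.2084 yr.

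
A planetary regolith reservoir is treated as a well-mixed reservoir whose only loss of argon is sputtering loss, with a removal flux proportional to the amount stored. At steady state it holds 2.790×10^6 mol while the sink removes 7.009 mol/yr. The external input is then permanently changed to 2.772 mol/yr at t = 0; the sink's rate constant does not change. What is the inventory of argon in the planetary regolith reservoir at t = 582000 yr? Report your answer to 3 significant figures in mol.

Residence time τ = M₀/F₀ = 398100 yr. The eventual steady state is M_∞ = M₀·(F₁/F₀) = 2.790×10^6 × 2.772/7.009 = 1.1034×10^6 mol.
The anomaly ΔM(t) = M(t) − M_∞ decays as ΔM₀·e^(−t/τ) with ΔM₀ = 2.790×10^6 − 1.1034×10^6 = 1.687×10^6 mol.
At t = 582000 yr, e^(−t/τ) = e^(−1.462) = 0.2318, so ΔM = 390900 mol and M = 1.1034×10^6 + 390900 = 1.4943×10^6 mol.

1.49×10^6 mol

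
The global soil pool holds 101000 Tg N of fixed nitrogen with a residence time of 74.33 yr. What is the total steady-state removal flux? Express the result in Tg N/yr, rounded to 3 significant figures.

F = M / τ = 101000 / 74.33 = 1359 Tg N/yr.

1360 Tg N/yr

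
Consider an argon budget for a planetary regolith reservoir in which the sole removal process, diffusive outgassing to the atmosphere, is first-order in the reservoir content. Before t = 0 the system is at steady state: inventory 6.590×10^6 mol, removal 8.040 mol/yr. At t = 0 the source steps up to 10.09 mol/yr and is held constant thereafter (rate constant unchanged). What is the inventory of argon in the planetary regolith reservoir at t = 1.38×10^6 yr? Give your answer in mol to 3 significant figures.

7.96×10^6 mol

Residence time τ = M₀/F₀ = 819700 yr. The eventual steady state is M_∞ = M₀·(F₁/F₀) = 6.590×10^6 × 10.09/8.040 = 8.2703×10^6 mol.
The anomaly ΔM(t) = M(t) − M_∞ decays as ΔM₀·e^(−t/τ) with ΔM₀ = 6.590×10^6 − 8.2703×10^6 = −1.680×10^6 mol.
At t = 1.38×10^6 yr, e^(−t/τ) = e^(−1.684) = 0.1857, so ΔM = −312000 mol and M = 8.2703×10^6 − 312000 = 7.9583×10^6 mol.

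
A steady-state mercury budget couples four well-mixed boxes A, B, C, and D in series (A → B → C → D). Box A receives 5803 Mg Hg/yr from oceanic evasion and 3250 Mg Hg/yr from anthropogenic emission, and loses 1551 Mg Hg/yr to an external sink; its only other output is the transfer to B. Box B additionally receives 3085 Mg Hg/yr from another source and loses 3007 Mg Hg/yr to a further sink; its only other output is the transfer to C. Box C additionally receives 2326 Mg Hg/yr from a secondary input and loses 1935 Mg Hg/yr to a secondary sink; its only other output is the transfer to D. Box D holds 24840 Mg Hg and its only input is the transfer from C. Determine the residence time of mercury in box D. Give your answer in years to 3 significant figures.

3.12 yr

Box A: F(A→B) = (5803 + 3250) − 1551 = 7502.0 Mg Hg/yr.
Box B: F(B→C) = (7502.0 + 3085) − 3007 = 7580.0 Mg Hg/yr.
Box C: F(C→D) = (7580.0 + 2326) − 1935 = 7971.0 Mg Hg/yr.
Box D throughput = its input = 7971.0 Mg Hg/yr; τ = 24840 / 7971.0 = 3.116 yr.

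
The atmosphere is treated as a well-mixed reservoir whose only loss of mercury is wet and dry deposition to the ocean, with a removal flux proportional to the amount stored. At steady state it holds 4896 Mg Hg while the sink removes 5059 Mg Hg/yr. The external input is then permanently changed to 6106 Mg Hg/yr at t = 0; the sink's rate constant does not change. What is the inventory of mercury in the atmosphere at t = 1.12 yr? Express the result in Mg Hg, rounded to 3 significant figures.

Residence time τ = M₀/F₀ = 0.9678 yr. The eventual steady state is M_∞ = M₀·(F₁/F₀) = 4896 × 6106/5059 = 5909.3 Mg Hg.
The anomaly ΔM(t) = M(t) − M_∞ decays as ΔM₀·e^(−t/τ) with ΔM₀ = 4896 − 5909.3 = −1013 Mg Hg.
At t = 1.12 yr, e^(−t/τ) = e^(−1.157) = 0.3143, so ΔM = −318.5 Mg Hg and M = 5909.3 − 318.5 = 5590.8 Mg Hg.

5590 Mg Hg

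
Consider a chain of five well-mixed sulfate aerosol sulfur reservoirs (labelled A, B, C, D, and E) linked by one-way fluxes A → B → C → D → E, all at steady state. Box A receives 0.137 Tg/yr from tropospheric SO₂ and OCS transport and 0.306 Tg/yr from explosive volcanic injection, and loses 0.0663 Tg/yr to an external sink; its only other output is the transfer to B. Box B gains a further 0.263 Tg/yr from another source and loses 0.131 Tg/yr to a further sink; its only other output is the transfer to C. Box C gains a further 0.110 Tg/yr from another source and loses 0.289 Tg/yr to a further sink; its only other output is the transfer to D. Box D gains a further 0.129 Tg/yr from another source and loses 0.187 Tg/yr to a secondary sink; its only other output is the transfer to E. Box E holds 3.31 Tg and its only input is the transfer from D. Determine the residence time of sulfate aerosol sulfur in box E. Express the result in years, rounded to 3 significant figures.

Box A: F(A→B) = (0.137 + 0.306) − 0.0663 = 0.37670 Tg/yr.
Box B: F(B→C) = (0.37670 + 0.263) − 0.131 = 0.50870 Tg/yr.
Box C: F(C→D) = (0.50870 + 0.110) − 0.289 = 0.32970 Tg/yr.
Box D: F(D→E) = (0.32970 + 0.129) − 0.187 = 0.27170 Tg/yr.
Box E throughput = its input = 0.27170 Tg/yr; τ = 3.31 / 0.27170 = 12.18 yr.

12.2 yr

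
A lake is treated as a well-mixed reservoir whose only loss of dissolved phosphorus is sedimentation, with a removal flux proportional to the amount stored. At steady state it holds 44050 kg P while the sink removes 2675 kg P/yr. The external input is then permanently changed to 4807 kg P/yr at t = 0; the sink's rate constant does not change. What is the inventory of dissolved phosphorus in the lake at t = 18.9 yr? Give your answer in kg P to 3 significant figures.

68000 kg P

Residence time τ = M₀/F₀ = 16.47 yr. The eventual steady state is M_∞ = M₀·(F₁/F₀) = 44050 × 4807/2675 = 79158 kg P.
The anomaly ΔM(t) = M(t) − M_∞ decays as ΔM₀·e^(−t/τ) with ΔM₀ = 44050 − 79158 = −35110 kg P.
At t = 18.9 yr, e^(−t/τ) = e^(−1.148) = 0.3174, so ΔM = −11140 kg P and M = 79158 − 11140 = 68016 kg P.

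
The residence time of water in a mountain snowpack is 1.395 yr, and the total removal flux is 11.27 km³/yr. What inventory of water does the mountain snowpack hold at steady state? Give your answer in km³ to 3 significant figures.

τ = M/F ⇒ M = τ × F = 1.395 × 11.27 = 15.72 km³.

15.7 km³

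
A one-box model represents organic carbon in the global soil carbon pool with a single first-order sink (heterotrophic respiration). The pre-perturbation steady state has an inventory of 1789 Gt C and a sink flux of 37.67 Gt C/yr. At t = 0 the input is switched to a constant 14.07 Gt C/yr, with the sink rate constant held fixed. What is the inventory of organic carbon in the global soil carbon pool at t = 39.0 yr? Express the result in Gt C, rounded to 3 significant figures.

Residence time τ = M₀/F₀ = 47.49 yr. The eventual steady state is M_∞ = M₀·(F₁/F₀) = 1789 × 14.07/37.67 = 668.20 Gt C.
The anomaly ΔM(t) = M(t) − M_∞ decays as ΔM₀·e^(−t/τ) with ΔM₀ = 1789 − 668.20 = 1121 Gt C.
At t = 39.0 yr, e^(−t/τ) = e^(−0.8212) = 0.4399, so ΔM = 493.0 Gt C and M = 668.20 + 493.0 = 1161.2 Gt C.

1160 Gt C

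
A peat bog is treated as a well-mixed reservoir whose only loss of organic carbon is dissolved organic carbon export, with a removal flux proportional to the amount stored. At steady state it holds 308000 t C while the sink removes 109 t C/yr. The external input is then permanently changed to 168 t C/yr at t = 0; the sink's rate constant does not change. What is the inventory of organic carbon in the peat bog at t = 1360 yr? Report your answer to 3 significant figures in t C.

The sink rate constant is k = F₀/M₀ = 109/308000 = 0.0003539 yr⁻¹.
Solving dM/dt = F₁ − kM with M(0) = M₀ gives M(t) = F₁/k + (M₀ − F₁/k)·e^(−kt).
F₁/k = 168/0.0003539 = 474720 t C; kt = 0.0003539 × 1360 = 0.4813, e^(−kt) = 0.6180.
M(1360) = 474720 + (308000 − 474720) × 0.6180 = 474720 − 103000 = 371690 t C.

372000 t C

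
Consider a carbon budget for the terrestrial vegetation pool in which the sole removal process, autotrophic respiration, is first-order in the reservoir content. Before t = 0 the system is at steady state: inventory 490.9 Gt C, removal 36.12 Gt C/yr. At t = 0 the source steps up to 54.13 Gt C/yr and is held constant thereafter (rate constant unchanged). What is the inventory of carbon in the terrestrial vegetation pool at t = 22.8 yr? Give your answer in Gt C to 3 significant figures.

690 Gt C

The sink rate constant is k = F₀/M₀ = 36.12/490.9 = 0.07358 yr⁻¹.
Solving dM/dt = F₁ − kM with M(0) = M₀ gives M(t) = F₁/k + (M₀ − F₁/k)·e^(−kt).
F₁/k = 54.13/0.07358 = 735.67 Gt C; kt = 0.07358 × 22.8 = 1.678, e^(−kt) = 0.1868.
M(22.8) = 735.67 + (490.9 − 735.67) × 0.1868 = 735.67 − 45.73 = 689.94 Gt C.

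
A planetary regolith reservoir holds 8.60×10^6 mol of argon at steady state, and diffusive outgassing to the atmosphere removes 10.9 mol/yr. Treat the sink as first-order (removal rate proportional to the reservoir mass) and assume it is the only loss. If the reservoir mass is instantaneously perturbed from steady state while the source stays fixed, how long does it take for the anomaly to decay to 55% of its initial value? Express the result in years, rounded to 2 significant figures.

470000 yr

For a linear reservoir the anomaly decays as exp(−t/τ) with τ = M/F = 8.60×10^6/10.9 = 789000 yr.
exp(−t/τ) = 0.55 ⇒ t = −τ ln(0.55) = 789000 × 0.5978 = 471700 yr.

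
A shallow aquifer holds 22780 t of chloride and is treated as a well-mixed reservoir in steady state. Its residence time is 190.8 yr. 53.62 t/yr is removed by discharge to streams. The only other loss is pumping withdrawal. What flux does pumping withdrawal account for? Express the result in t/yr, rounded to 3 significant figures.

65.8 t/yr

Total removal F = M/τ = 22780 / 190.8 = 119.4 t/yr.
Pumping withdrawal = F − (53.62) = 119.4 − 53.62 = 65.77 t/yr.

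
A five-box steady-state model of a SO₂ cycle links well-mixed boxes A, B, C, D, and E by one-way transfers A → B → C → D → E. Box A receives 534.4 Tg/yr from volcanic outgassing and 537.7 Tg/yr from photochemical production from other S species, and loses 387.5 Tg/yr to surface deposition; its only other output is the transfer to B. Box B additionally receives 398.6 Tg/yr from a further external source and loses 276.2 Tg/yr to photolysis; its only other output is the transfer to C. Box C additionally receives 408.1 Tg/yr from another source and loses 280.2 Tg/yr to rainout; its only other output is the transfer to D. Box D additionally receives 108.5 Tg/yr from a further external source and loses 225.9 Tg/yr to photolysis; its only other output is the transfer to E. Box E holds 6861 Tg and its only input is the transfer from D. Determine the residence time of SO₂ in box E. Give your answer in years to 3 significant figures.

Box A: F(A→B) = (534.4 + 537.7) − 387.5 = 684.60 Tg/yr.
Box B: F(B→C) = (684.60 + 398.6) − 276.2 = 807.00 Tg/yr.
Box C: F(C→D) = (807.00 + 408.1) − 280.2 = 934.90 Tg/yr.
Box D: F(D→E) = (934.90 + 108.5) − 225.9 = 817.50 Tg/yr.
Box E throughput = its input = 817.50 Tg/yr; τ = 6861 / 817.50 = 8.393 yr.

8.39 yr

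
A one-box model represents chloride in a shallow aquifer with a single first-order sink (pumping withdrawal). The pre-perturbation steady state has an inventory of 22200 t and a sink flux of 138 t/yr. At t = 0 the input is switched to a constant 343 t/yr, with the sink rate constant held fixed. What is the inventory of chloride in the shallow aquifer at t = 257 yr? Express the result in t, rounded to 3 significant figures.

Residence time τ = M₀/F₀ = 160.9 yr. The eventual steady state is M_∞ = M₀·(F₁/F₀) = 22200 × 343/138 = 55178 t.
The anomaly ΔM(t) = M(t) − M_∞ decays as ΔM₀·e^(−t/τ) with ΔM₀ = 22200 − 55178 = −32980 t.
At t = 257 yr, e^(−t/τ) = e^(−1.598) = 0.2024, so ΔM = −6674 t and M = 55178 − 6674 = 48504 t.

48500 t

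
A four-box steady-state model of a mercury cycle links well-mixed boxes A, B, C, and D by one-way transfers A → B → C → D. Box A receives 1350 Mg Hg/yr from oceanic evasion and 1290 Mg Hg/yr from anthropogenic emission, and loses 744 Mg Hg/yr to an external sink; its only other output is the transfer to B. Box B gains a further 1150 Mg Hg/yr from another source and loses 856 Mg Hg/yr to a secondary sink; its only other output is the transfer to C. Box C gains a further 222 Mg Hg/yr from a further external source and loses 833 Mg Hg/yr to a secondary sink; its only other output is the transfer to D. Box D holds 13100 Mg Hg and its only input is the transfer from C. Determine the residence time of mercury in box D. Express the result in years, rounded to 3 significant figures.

8.30 yr

Box A: F(A→B) = (1350 + 1290) − 744 = 1896.0 Mg Hg/yr.
Box B: F(B→C) = (1896.0 + 1150) − 856 = 2190.0 Mg Hg/yr.
Box C: F(C→D) = (2190.0 + 222) − 833 = 1579.0 Mg Hg/yr.
Box D throughput = its input = 1579.0 Mg Hg/yr; τ = 13100 / 1579.0 = 8.296 yr.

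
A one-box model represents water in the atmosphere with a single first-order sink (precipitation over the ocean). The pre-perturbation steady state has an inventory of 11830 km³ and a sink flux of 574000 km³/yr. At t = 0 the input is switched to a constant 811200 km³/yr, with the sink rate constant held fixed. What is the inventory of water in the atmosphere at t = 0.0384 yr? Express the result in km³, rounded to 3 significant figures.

The sink rate constant is k = F₀/M₀ = 574000/11830 = 48.52 yr⁻¹.
Solving dM/dt = F₁ − kM with M(0) = M₀ gives M(t) = F₁/k + (M₀ − F₁/k)·e^(−kt).
F₁/k = 811200/48.52 = 16719 km³; kt = 48.52 × 0.0384 = 1.863, e^(−kt) = 0.1552.
M(0.0384) = 16719 + (11830 − 16719) × 0.1552 = 16719 − 758.6 = 15960 km³.

16000 km³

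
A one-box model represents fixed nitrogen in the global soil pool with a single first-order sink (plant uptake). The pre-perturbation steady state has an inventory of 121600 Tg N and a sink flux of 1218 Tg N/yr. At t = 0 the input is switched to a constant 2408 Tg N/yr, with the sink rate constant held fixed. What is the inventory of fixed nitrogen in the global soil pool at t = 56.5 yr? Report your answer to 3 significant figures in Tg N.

Residence time τ = M₀/F₀ = 99.84 yr. The eventual steady state is M_∞ = M₀·(F₁/F₀) = 121600 × 2408/1218 = 240400 Tg N.
The anomaly ΔM(t) = M(t) − M_∞ decays as ΔM₀·e^(−t/τ) with ΔM₀ = 121600 − 240400 = −118800 Tg N.
At t = 56.5 yr, e^(−t/τ) = e^(−0.5659) = 0.5678, so ΔM = −67460 Tg N and M = 240400 − 67460 = 172940 Tg N.

173000 Tg N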